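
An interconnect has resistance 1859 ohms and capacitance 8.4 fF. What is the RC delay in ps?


Step 1: tau = R * C
Step 2: tau = 1859 * 8.4 fF = 1859 * 8.4e-15 F
Step 3: tau = 1.56156e-11 s = 15.6156 ps

15.6156


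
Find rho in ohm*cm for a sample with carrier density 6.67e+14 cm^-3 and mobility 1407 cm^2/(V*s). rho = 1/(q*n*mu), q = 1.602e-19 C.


Step 1: sigma = q * n * mu = 1.602e-19 * 6.67e+14 * 1407 = 1.50343e-01 S/cm
Step 2: rho = 1 / sigma = 1 / 1.50343e-01 = 6.651 ohm*cm

6.651


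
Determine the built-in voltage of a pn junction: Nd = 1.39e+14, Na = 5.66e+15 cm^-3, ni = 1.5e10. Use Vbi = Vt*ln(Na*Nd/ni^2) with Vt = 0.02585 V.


Step 1: Compute Na*Nd/ni^2 = 5.66e+15 * 1.39e+14 / (1.5e10)^2 = 3.4966e+09
Step 2: ln(3.4966e+09) = 21.9751
Step 3: Vbi = 0.02585 * 21.9751 = 0.568 V

0.568


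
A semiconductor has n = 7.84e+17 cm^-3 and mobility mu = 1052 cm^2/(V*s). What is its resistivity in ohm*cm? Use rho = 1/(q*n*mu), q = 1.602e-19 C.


Step 1: sigma = q * n * mu = 1.602e-19 * 7.84e+17 * 1052 = 1.32128e+02 S/cm
Step 2: rho = 1 / sigma = 1 / 1.32128e+02 = 0.007568 ohm*cm

0.007568


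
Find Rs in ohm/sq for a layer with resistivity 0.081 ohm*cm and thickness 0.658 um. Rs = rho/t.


Step 1: Convert thickness to cm: t = 0.658 um = 6.5800e-05 cm
Step 2: Rs = rho / t = 0.081 / 6.5800e-05
Step 3: Rs = 1231.0 ohm/sq

1231.0


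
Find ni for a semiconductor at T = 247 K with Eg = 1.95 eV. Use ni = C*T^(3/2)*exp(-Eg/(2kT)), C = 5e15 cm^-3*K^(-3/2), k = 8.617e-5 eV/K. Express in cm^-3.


Step 1: Compute kT = 8.617e-5 * 247 = 0.02128399 eV
Step 2: Exponent = -Eg/(2kT) = -1.95/(2*0.02128399) = -45.80908
Step 3: T^(3/2) = 247^1.5 = 3881.91
Step 4: ni = 5e15 * 3881.91 * exp(-45.80908) = 2.47e-01 cm^-3

2.47e-01


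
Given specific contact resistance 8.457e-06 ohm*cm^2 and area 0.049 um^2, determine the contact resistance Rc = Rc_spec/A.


Step 1: Convert area to cm^2: 0.049 um^2 = 4.9000e-10 cm^2
Step 2: Rc = Rc_spec / A = 8.457e-06 / 4.9000e-10
Step 3: Rc = 1.73e+04 ohms

1.73e+04


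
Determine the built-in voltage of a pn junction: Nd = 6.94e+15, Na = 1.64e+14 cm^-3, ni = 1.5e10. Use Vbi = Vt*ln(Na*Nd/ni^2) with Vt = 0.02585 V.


Step 1: Compute Na*Nd/ni^2 = 1.64e+14 * 6.94e+15 / (1.5e10)^2 = 5.0585e+09
Step 2: ln(5.0585e+09) = 22.3443
Step 3: Vbi = 0.02585 * 22.3443 = 0.578 V

0.578


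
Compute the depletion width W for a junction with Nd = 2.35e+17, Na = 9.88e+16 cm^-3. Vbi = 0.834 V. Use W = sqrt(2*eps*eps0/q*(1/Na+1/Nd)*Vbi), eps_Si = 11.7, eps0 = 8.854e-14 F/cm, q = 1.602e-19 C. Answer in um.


Step 1: 1/Na + 1/Nd = 1/9.88e+16 + 1/2.35e+17 = 1.43768e-17
Step 2: 2*eps*eps0/q = 2*11.7*8.854e-14/1.602e-19 = 1.293281e+07
Step 3: W^2 = 1.293281e+07 * 1.43768e-17 * 0.834 = 1.55068e-10
Step 4: W = sqrt(1.55068e-10) = 1.245e-05 cm = 0.1245 um

0.1245


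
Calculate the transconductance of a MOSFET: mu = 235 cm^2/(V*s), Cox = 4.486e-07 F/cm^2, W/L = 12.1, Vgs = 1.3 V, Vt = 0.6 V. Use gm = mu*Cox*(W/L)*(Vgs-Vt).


Step 1: Vov = Vgs - Vt = 1.3 - 0.6 = 0.7 V
Step 2: gm = mu * Cox * (W/L) * Vov
Step 3: gm = 235 * 4.486e-07 * 12.1 * 0.7 = 8.93e-04 S

8.93e-04


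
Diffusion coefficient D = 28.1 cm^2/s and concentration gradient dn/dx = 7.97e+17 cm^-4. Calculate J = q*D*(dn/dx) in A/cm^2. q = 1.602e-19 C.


Step 1: J = q * D * (dn/dx)
Step 2: J = 1.602e-19 * 28.1 * 7.97e+17
Step 3: J = 3.59e+00 A/cm^2

3.59e+00


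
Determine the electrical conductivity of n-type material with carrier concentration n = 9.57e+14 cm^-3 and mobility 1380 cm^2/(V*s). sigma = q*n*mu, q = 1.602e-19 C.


Step 1: sigma = q * n * mu
Step 2: sigma = 1.602e-19 * 9.57e+14 * 1380
Step 3: sigma = 2.116e-01 S/cm

2.116e-01


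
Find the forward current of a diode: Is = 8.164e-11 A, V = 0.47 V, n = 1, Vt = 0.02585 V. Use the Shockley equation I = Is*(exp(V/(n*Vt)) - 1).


Step 1: V/(n*Vt) = 0.47/(1*0.02585) = 18.1818
Step 2: exp(18.1818) = 7.8751e+07
Step 3: I = 8.164e-11 * (7.8751e+07 - 1) = 6.43e-03 A

6.43e-03


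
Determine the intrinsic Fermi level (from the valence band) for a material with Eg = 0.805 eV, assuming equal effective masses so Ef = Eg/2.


Step 1: For an intrinsic semiconductor, the Fermi level sits at midgap.
Step 2: Ef = Eg / 2 = 0.805 / 2 = 0.4025 eV

0.4025


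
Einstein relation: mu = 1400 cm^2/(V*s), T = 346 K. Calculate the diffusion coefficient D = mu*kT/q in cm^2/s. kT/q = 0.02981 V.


Step 1: D = mu * (kT/q)
Step 2: D = 1400 * 0.02981
Step 3: D = 41.73 cm^2/s

41.73


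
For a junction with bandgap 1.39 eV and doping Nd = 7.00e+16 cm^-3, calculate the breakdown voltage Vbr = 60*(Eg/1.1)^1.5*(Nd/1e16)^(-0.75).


Step 1: Eg/1.1 = 1.39/1.1 = 1.263636
Step 2: (Eg/1.1)^1.5 = 1.263636^1.5 = 1.420473
Step 3: (Nd/1e16)^(-0.75) = (7.0)^(-0.75) = 0.232368
Step 4: Vbr = 60 * 1.420473 * 0.232368 = 19.8 V

19.8


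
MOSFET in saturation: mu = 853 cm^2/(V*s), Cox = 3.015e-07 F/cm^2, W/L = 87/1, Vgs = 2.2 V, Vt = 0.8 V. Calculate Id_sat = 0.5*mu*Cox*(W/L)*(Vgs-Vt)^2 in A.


Step 1: Overdrive voltage Vov = Vgs - Vt = 2.2 - 0.8 = 1.4 V
Step 2: W/L = 87/1 = 87
Step 3: Id = 0.5 * 853 * 3.015e-07 * 87 * 1.4^2
Step 4: Id = 2.19e-02 A

2.19e-02


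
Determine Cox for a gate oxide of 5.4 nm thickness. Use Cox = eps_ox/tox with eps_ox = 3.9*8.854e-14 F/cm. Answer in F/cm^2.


Step 1: eps_ox = 3.9 * 8.854e-14 = 3.45306e-13 F/cm
Step 2: tox in cm = 5.4 nm * 1e-7 = 5.4000e-07 cm
Step 3: Cox = 3.45306e-13 / 5.4000e-07 = 6.39e-07 F/cm^2

6.39e-07


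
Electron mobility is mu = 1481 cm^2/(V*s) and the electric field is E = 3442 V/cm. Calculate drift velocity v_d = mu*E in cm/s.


Step 1: v_d = mu * E
Step 2: v_d = 1481 * 3442 = 5097602
Step 3: v_d = 5.10e+06 cm/s

5.10e+06


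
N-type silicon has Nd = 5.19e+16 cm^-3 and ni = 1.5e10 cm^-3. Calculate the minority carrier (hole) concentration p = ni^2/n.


Step 1: Since Nd >> ni, n ≈ Nd = 5.19e+16 cm^-3
Step 2: p = ni^2 / n = (1.5e10)^2 / 5.19e+16
Step 3: p = 2.25e20 / 5.19e+16 = 4.34e+03 cm^-3

4.34e+03


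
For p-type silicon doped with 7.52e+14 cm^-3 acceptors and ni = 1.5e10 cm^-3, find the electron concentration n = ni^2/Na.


Step 1: Majority hole concentration p ≈ Na = 7.52e+14 cm^-3
Step 2: n = ni^2 / Na = (1.5e10)^2 / 7.52e+14
Step 3: n = 2.99e+05 cm^-3

2.99e+05


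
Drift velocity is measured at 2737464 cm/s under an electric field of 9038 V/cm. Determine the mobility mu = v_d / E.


Step 1: mu = v_d / E
Step 2: mu = 2737464 / 9038
Step 3: mu = 302.88 cm^2/(V*s)

302.88


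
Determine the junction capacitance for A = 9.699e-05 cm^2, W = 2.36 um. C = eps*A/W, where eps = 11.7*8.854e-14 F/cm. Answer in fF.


Step 1: eps_Si = 11.7 * 8.854e-14 = 1.035918e-12 F/cm
Step 2: W in cm = 2.36 * 1e-4 = 2.36e-04 cm
Step 3: C = 1.035918e-12 * 9.699e-05 / 2.36e-04 = 4.257360e-13 F
Step 4: C = 425.74 fF

425.74


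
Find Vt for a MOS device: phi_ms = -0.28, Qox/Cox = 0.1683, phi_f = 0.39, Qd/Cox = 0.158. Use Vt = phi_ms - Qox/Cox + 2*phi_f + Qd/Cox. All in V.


Step 1: Vt = phi_ms - Qox/Cox + 2*phi_f + Qd/Cox
Step 2: Vt = -0.28 - 0.1683 + 2*0.39 + 0.158
Step 3: Vt = -0.28 - 0.1683 + 0.78 + 0.158
Step 4: Vt = 0.4897 V

0.4897


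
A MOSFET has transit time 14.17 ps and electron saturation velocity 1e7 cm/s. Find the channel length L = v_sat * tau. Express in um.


Step 1: tau in seconds = 14.17 ps * 1e-12 = 1.4170e-11 s
Step 2: L = v_sat * tau = 1e7 * 1.4170e-11 = 1.4170e-04 cm
Step 3: L in um = 1.4170e-04 * 1e4 = 1.417 um

1.417


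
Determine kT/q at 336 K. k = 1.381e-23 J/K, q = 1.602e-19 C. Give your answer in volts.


Step 1: kT = 1.381e-23 * 336 = 4.64016e-21 J
Step 2: Vt = kT/q = 4.64016e-21 / 1.602e-19
Step 3: Vt = 0.02896 V

0.02896


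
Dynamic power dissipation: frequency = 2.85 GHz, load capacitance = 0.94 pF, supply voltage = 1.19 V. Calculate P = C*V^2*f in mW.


Step 1: V^2 = 1.19^2 = 1.4161 V^2
Step 2: P = C*V^2*f = 0.94e-12 F * 1.4161 * 2.85e9 Hz
Step 3: P = 3.7937319e-03 W
Step 4: P = 3.794 mW

3.794


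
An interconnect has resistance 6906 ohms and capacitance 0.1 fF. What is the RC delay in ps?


Step 1: tau = R * C
Step 2: tau = 6906 * 0.1 fF = 6906 * 1.0e-16 F
Step 3: tau = 6.906e-13 s = 0.6906 ps

0.6906


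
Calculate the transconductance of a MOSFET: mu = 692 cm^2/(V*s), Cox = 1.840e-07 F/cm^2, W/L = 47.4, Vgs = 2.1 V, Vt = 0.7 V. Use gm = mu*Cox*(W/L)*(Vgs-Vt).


Step 1: Vov = Vgs - Vt = 2.1 - 0.7 = 1.4 V
Step 2: gm = mu * Cox * (W/L) * Vov
Step 3: gm = 692 * 1.840e-07 * 47.4 * 1.4 = 8.45e-03 S

8.45e-03


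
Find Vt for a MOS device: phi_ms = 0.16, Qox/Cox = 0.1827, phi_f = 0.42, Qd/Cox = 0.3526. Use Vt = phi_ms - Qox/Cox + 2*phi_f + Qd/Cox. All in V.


Step 1: Vt = phi_ms - Qox/Cox + 2*phi_f + Qd/Cox
Step 2: Vt = 0.16 - 0.1827 + 2*0.42 + 0.3526
Step 3: Vt = 0.16 - 0.1827 + 0.84 + 0.3526
Step 4: Vt = 1.1699 V

1.1699


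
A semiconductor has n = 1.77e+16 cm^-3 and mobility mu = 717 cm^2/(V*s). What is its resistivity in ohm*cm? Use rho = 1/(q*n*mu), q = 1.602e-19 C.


Step 1: sigma = q * n * mu = 1.602e-19 * 1.77e+16 * 717 = 2.03308e+00 S/cm
Step 2: rho = 1 / sigma = 1 / 2.03308e+00 = 0.4919 ohm*cm

0.4919


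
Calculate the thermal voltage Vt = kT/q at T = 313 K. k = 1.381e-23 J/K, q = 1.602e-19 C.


Step 1: kT = 1.381e-23 * 313 = 4.32253e-21 J
Step 2: Vt = kT/q = 4.32253e-21 / 1.602e-19
Step 3: Vt = 0.02698 V

0.02698


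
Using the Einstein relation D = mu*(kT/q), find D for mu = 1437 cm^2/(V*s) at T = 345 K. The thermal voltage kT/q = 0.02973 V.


Step 1: D = mu * (kT/q)
Step 2: D = 1437 * 0.02973
Step 3: D = 42.72 cm^2/s

42.72


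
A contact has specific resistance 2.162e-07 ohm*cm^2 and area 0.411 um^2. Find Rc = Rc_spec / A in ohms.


Step 1: Convert area to cm^2: 0.411 um^2 = 4.1100e-09 cm^2
Step 2: Rc = Rc_spec / A = 2.162e-07 / 4.1100e-09
Step 3: Rc = 5.26e+01 ohms

5.26e+01


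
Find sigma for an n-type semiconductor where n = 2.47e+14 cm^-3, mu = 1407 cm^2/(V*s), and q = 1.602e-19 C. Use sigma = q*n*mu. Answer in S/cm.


Step 1: sigma = q * n * mu
Step 2: sigma = 1.602e-19 * 2.47e+14 * 1407
Step 3: sigma = 5.567e-02 S/cm

5.567e-02


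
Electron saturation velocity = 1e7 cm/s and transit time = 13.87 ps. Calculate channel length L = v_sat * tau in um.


Step 1: tau in seconds = 13.87 ps * 1e-12 = 1.3870e-11 s
Step 2: L = v_sat * tau = 1e7 * 1.3870e-11 = 1.3870e-04 cm
Step 3: L in um = 1.3870e-04 * 1e4 = 1.387 um

1.387


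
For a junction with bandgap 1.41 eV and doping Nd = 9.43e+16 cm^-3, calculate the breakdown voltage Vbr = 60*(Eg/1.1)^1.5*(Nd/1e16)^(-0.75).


Step 1: Eg/1.1 = 1.41/1.1 = 1.281818
Step 2: (Eg/1.1)^1.5 = 1.281818^1.5 = 1.451241
Step 3: (Nd/1e16)^(-0.75) = (9.43)^(-0.75) = 0.185830
Step 4: Vbr = 60 * 1.451241 * 0.185830 = 16.2 V

16.2


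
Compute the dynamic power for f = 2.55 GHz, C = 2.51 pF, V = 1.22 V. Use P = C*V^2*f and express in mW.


Step 1: V^2 = 1.22^2 = 1.4884 V^2
Step 2: P = C*V^2*f = 2.51e-12 F * 1.4884 * 2.55e9 Hz
Step 3: P = 9.5265042e-03 W
Step 4: P = 9.527 mW

9.527


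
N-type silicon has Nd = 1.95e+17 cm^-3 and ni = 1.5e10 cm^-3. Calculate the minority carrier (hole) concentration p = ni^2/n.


Step 1: Since Nd >> ni, n ≈ Nd = 1.95e+17 cm^-3
Step 2: p = ni^2 / n = (1.5e10)^2 / 1.95e+17
Step 3: p = 2.25e20 / 1.95e+17 = 1.15e+03 cm^-3

1.15e+03


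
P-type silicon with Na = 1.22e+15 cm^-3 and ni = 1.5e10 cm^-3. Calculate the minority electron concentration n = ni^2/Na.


Step 1: Majority hole concentration p ≈ Na = 1.22e+15 cm^-3
Step 2: n = ni^2 / Na = (1.5e10)^2 / 1.22e+15
Step 3: n = 1.84e+05 cm^-3

1.84e+05


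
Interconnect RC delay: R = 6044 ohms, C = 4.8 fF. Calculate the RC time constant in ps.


Step 1: tau = R * C
Step 2: tau = 6044 * 4.8 fF = 6044 * 4.8e-15 F
Step 3: tau = 2.90112e-11 s = 29.0112 ps

29.0112


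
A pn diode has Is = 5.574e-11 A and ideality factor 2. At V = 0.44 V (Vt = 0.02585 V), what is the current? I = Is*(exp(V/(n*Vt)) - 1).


Step 1: V/(n*Vt) = 0.44/(2*0.02585) = 8.5106
Step 2: exp(8.5106) = 4.9671e+03
Step 3: I = 5.574e-11 * (4.9671e+03 - 1) = 2.77e-07 A

2.77e-07


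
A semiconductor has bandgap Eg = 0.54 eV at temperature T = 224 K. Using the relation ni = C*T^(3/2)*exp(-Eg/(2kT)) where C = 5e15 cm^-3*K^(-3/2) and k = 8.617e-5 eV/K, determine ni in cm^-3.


Step 1: Compute kT = 8.617e-5 * 224 = 0.01930208 eV
Step 2: Exponent = -Eg/(2kT) = -0.54/(2*0.01930208) = -13.98813
Step 3: T^(3/2) = 224^1.5 = 3352.53
Step 4: ni = 5e15 * 3352.53 * exp(-13.98813) = 1.41e+13 cm^-3

1.41e+13


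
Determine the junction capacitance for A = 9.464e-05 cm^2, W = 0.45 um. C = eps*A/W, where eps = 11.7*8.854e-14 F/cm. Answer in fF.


Step 1: eps_Si = 11.7 * 8.854e-14 = 1.035918e-12 F/cm
Step 2: W in cm = 0.45 * 1e-4 = 4.50e-05 cm
Step 3: C = 1.035918e-12 * 9.464e-05 / 4.50e-05 = 2.178651e-12 F
Step 4: C = 2178.65 fF

2178.65


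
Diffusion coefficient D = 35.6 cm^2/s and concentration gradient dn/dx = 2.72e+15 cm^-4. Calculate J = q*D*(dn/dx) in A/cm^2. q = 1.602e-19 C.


Step 1: J = q * D * (dn/dx)
Step 2: J = 1.602e-19 * 35.6 * 2.72e+15
Step 3: J = 1.55e-02 A/cm^2

1.55e-02


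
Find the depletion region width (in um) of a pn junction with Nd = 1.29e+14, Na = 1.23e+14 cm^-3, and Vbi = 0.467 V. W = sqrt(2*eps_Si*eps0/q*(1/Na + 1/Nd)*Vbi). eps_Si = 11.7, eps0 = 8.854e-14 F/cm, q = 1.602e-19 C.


Step 1: 1/Na + 1/Nd = 1/1.23e+14 + 1/1.29e+14 = 1.58820e-14
Step 2: 2*eps*eps0/q = 2*11.7*8.854e-14/1.602e-19 = 1.293281e+07
Step 3: W^2 = 1.293281e+07 * 1.58820e-14 * 0.467 = 9.59213e-08
Step 4: W = sqrt(9.59213e-08) = 3.097e-04 cm = 3.097 um

3.097


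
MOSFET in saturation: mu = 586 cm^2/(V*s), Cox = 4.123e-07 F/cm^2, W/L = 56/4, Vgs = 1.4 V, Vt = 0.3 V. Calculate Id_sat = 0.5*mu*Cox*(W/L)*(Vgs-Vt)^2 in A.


Step 1: Overdrive voltage Vov = Vgs - Vt = 1.4 - 0.3 = 1.1 V
Step 2: W/L = 56/4 = 14
Step 3: Id = 0.5 * 586 * 4.123e-07 * 14 * 1.1^2
Step 4: Id = 2.05e-03 A

2.05e-03


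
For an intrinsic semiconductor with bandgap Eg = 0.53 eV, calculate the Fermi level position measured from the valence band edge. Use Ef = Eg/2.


Step 1: For an intrinsic semiconductor, the Fermi level sits at midgap.
Step 2: Ef = Eg / 2 = 0.53 / 2 = 0.265 eV

0.265


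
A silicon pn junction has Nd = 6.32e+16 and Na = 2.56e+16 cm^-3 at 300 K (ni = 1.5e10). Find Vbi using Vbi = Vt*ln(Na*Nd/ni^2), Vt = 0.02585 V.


Step 1: Compute Na*Nd/ni^2 = 2.56e+16 * 6.32e+16 / (1.5e10)^2 = 7.1908e+12
Step 2: ln(7.1908e+12) = 29.6038
Step 3: Vbi = 0.02585 * 29.6038 = 0.765 V

0.765


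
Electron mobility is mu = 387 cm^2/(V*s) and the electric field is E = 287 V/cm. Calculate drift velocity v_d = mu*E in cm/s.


Step 1: v_d = mu * E
Step 2: v_d = 387 * 287 = 111069
Step 3: v_d = 1.11e+05 cm/s

1.11e+05


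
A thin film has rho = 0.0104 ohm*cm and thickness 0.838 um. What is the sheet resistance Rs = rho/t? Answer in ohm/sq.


Step 1: Convert thickness to cm: t = 0.838 um = 8.3800e-05 cm
Step 2: Rs = rho / t = 0.0104 / 8.3800e-05
Step 3: Rs = 124.1 ohm/sq

124.1


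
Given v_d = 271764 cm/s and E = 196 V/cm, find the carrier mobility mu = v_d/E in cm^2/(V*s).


Step 1: mu = v_d / E
Step 2: mu = 271764 / 196
Step 3: mu = 1386.55 cm^2/(V*s)

1386.55


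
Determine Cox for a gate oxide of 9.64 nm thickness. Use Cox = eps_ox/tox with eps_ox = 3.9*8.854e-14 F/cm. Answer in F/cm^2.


Step 1: eps_ox = 3.9 * 8.854e-14 = 3.45306e-13 F/cm
Step 2: tox in cm = 9.64 nm * 1e-7 = 9.6400e-07 cm
Step 3: Cox = 3.45306e-13 / 9.6400e-07 = 3.58e-07 F/cm^2

3.58e-07


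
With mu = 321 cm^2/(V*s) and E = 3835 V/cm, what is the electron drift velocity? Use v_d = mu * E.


Step 1: v_d = mu * E
Step 2: v_d = 321 * 3835 = 1231035
Step 3: v_d = 1.23e+06 cm/s

1.23e+06


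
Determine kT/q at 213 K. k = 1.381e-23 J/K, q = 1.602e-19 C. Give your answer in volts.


Step 1: kT = 1.381e-23 * 213 = 2.94153e-21 J
Step 2: Vt = kT/q = 2.94153e-21 / 1.602e-19
Step 3: Vt = 0.01836 V

0.01836


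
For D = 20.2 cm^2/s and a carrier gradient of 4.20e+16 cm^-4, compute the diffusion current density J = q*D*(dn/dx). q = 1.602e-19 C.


Step 1: J = q * D * (dn/dx)
Step 2: J = 1.602e-19 * 20.2 * 4.20e+16
Step 3: J = 1.36e-01 A/cm^2

1.36e-01


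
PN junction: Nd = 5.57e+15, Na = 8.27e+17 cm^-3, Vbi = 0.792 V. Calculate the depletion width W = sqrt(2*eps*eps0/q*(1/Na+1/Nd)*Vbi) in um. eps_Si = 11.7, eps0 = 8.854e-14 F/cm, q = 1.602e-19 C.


Step 1: 1/Na + 1/Nd = 1/8.27e+17 + 1/5.57e+15 = 1.80742e-16
Step 2: 2*eps*eps0/q = 2*11.7*8.854e-14/1.602e-19 = 1.293281e+07
Step 3: W^2 = 1.293281e+07 * 1.80742e-16 * 0.792 = 1.85130e-09
Step 4: W = sqrt(1.85130e-09) = 4.303e-05 cm = 0.4303 um

0.4303


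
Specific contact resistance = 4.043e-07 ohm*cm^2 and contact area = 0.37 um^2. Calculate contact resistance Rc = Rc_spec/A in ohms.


Step 1: Convert area to cm^2: 0.37 um^2 = 3.7000e-09 cm^2
Step 2: Rc = Rc_spec / A = 4.043e-07 / 3.7000e-09
Step 3: Rc = 1.09e+02 ohms

1.09e+02


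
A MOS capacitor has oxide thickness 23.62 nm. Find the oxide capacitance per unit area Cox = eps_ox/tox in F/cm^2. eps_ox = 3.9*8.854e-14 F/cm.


Step 1: eps_ox = 3.9 * 8.854e-14 = 3.45306e-13 F/cm
Step 2: tox in cm = 23.62 nm * 1e-7 = 2.3620e-06 cm
Step 3: Cox = 3.45306e-13 / 2.3620e-06 = 1.46e-07 F/cm^2

1.46e-07


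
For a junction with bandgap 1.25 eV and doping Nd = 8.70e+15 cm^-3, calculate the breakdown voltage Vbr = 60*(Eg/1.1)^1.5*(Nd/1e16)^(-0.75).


Step 1: Eg/1.1 = 1.25/1.1 = 1.136364
Step 2: (Eg/1.1)^1.5 = 1.136364^1.5 = 1.211368
Step 3: (Nd/1e16)^(-0.75) = (0.87)^(-0.75) = 1.110096
Step 4: Vbr = 60 * 1.211368 * 1.110096 = 80.7 V

80.7


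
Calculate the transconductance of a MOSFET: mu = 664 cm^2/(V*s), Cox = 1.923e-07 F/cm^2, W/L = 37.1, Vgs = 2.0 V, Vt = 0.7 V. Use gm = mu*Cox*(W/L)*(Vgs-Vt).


Step 1: Vov = Vgs - Vt = 2.0 - 0.7 = 1.3 V
Step 2: gm = mu * Cox * (W/L) * Vov
Step 3: gm = 664 * 1.923e-07 * 37.1 * 1.3 = 6.16e-03 S

6.16e-03


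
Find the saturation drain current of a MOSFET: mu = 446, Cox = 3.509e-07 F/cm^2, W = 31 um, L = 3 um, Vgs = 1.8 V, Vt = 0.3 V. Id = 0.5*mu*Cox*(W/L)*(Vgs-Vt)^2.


Step 1: Overdrive voltage Vov = Vgs - Vt = 1.8 - 0.3 = 1.5 V
Step 2: W/L = 31/3 = 10.3333
Step 3: Id = 0.5 * 446 * 3.509e-07 * 10.3333 * 1.5^2
Step 4: Id = 1.82e-03 A

1.82e-03


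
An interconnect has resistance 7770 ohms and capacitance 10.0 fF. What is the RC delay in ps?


Step 1: tau = R * C
Step 2: tau = 7770 * 10.0 fF = 7770 * 1.0e-14 F
Step 3: tau = 7.77e-11 s = 77.7 ps

77.7


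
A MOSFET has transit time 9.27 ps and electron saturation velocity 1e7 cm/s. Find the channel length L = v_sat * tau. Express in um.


Step 1: tau in seconds = 9.27 ps * 1e-12 = 9.2700e-12 s
Step 2: L = v_sat * tau = 1e7 * 9.2700e-12 = 9.2700e-05 cm
Step 3: L in um = 9.2700e-05 * 1e4 = 0.927 um

0.927


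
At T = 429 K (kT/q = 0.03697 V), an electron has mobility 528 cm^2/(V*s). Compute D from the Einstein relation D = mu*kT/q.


Step 1: D = mu * (kT/q)
Step 2: D = 528 * 0.03697
Step 3: D = 19.52 cm^2/s

19.52


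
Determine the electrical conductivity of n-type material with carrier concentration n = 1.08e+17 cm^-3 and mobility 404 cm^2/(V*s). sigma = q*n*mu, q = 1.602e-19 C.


Step 1: sigma = q * n * mu
Step 2: sigma = 1.602e-19 * 1.08e+17 * 404
Step 3: sigma = 6.990e+00 S/cm

6.990e+00


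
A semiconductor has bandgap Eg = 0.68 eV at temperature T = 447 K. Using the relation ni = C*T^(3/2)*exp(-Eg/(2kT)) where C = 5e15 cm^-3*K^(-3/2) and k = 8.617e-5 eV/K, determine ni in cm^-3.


Step 1: Compute kT = 8.617e-5 * 447 = 0.03851799 eV
Step 2: Exponent = -Eg/(2kT) = -0.68/(2*0.03851799) = -8.82704
Step 3: T^(3/2) = 447^1.5 = 9450.64
Step 4: ni = 5e15 * 9450.64 * exp(-8.82704) = 6.93e+15 cm^-3

6.93e+15


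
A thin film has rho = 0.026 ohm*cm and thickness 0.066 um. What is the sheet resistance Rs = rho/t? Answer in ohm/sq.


Step 1: Convert thickness to cm: t = 0.066 um = 6.6000e-06 cm
Step 2: Rs = rho / t = 0.026 / 6.6000e-06
Step 3: Rs = 3939.4 ohm/sq

3939.4


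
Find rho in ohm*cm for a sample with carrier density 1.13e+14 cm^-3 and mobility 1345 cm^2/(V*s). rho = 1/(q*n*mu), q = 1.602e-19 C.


Step 1: sigma = q * n * mu = 1.602e-19 * 1.13e+14 * 1345 = 2.43480e-02 S/cm
Step 2: rho = 1 / sigma = 1 / 2.43480e-02 = 41.07 ohm*cm

41.07


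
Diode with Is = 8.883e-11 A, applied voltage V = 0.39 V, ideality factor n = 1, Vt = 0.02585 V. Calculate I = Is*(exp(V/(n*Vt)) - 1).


Step 1: V/(n*Vt) = 0.39/(1*0.02585) = 15.0870
Step 2: exp(15.0870) = 3.5662e+06
Step 3: I = 8.883e-11 * (3.5662e+06 - 1) = 3.17e-04 A

3.17e-04


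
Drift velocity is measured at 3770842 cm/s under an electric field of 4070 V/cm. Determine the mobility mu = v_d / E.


Step 1: mu = v_d / E
Step 2: mu = 3770842 / 4070
Step 3: mu = 926.5 cm^2/(V*s)

926.5


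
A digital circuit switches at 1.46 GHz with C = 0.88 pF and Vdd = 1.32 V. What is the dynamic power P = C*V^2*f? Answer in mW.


Step 1: V^2 = 1.32^2 = 1.7424 V^2
Step 2: P = C*V^2*f = 0.88e-12 F * 1.7424 * 1.46e9 Hz
Step 3: P = 2.23863552e-03 W
Step 4: P = 2.239 mW

2.239


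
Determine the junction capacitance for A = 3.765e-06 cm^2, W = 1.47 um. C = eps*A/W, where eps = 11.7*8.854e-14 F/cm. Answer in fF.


Step 1: eps_Si = 11.7 * 8.854e-14 = 1.035918e-12 F/cm
Step 2: W in cm = 1.47 * 1e-4 = 1.47e-04 cm
Step 3: C = 1.035918e-12 * 3.765e-06 / 1.47e-04 = 2.653219e-14 F
Step 4: C = 26.53 fF

26.53


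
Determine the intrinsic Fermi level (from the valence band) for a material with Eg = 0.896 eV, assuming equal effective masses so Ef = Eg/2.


Step 1: For an intrinsic semiconductor, the Fermi level sits at midgap.
Step 2: Ef = Eg / 2 = 0.896 / 2 = 0.448 eV

0.448


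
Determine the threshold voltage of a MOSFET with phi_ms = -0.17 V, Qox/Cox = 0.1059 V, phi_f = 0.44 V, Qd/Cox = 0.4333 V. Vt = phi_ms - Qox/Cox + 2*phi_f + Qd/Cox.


Step 1: Vt = phi_ms - Qox/Cox + 2*phi_f + Qd/Cox
Step 2: Vt = -0.17 - 0.1059 + 2*0.44 + 0.4333
Step 3: Vt = -0.17 - 0.1059 + 0.88 + 0.4333
Step 4: Vt = 1.0374 V

1.0374


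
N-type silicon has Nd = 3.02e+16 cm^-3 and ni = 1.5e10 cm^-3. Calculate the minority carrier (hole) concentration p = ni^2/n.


Step 1: Since Nd >> ni, n ≈ Nd = 3.02e+16 cm^-3
Step 2: p = ni^2 / n = (1.5e10)^2 / 3.02e+16
Step 3: p = 2.25e20 / 3.02e+16 = 7.45e+03 cm^-3

7.45e+03


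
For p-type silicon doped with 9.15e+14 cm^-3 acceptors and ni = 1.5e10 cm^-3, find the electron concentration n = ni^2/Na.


Step 1: Majority hole concentration p ≈ Na = 9.15e+14 cm^-3
Step 2: n = ni^2 / Na = (1.5e10)^2 / 9.15e+14
Step 3: n = 2.46e+05 cm^-3

2.46e+05


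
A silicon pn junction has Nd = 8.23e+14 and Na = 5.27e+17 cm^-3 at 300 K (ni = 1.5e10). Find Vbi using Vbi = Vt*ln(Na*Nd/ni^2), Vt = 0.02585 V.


Step 1: Compute Na*Nd/ni^2 = 5.27e+17 * 8.23e+14 / (1.5e10)^2 = 1.9276e+12
Step 2: ln(1.9276e+12) = 28.2873
Step 3: Vbi = 0.02585 * 28.2873 = 0.731 V

0.731


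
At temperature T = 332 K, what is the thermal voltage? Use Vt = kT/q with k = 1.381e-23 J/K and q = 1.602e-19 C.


Step 1: kT = 1.381e-23 * 332 = 4.58492e-21 J
Step 2: Vt = kT/q = 4.58492e-21 / 1.602e-19
Step 3: Vt = 0.02862 V

0.02862


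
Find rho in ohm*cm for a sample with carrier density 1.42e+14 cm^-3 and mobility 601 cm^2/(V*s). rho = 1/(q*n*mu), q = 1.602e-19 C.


Step 1: sigma = q * n * mu = 1.602e-19 * 1.42e+14 * 601 = 1.36718e-02 S/cm
Step 2: rho = 1 / sigma = 1 / 1.36718e-02 = 73.14 ohm*cm

73.14


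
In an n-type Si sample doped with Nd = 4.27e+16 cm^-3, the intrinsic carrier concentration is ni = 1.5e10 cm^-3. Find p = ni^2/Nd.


Step 1: Since Nd >> ni, n ≈ Nd = 4.27e+16 cm^-3
Step 2: p = ni^2 / n = (1.5e10)^2 / 4.27e+16
Step 3: p = 2.25e20 / 4.27e+16 = 5.27e+03 cm^-3

5.27e+03


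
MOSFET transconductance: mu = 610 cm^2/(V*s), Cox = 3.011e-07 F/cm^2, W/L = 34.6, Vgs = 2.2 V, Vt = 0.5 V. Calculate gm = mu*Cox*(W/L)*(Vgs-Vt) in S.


Step 1: Vov = Vgs - Vt = 2.2 - 0.5 = 1.7 V
Step 2: gm = mu * Cox * (W/L) * Vov
Step 3: gm = 610 * 3.011e-07 * 34.6 * 1.7 = 1.08e-02 S

1.08e-02


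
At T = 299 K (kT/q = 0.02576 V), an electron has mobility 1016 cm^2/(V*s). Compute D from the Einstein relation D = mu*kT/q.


Step 1: D = mu * (kT/q)
Step 2: D = 1016 * 0.02576
Step 3: D = 26.17 cm^2/s

26.17


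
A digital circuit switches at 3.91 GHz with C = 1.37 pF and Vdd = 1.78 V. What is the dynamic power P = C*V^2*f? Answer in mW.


Step 1: V^2 = 1.78^2 = 3.1684 V^2
Step 2: P = C*V^2*f = 1.37e-12 F * 3.1684 * 3.91e9 Hz
Step 3: P = 1.697216828e-02 W
Step 4: P = 16.972 mW

16.972


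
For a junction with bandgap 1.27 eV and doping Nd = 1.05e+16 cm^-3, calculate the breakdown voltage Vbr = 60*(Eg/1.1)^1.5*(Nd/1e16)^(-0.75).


Step 1: Eg/1.1 = 1.27/1.1 = 1.154545
Step 2: (Eg/1.1)^1.5 = 1.154545^1.5 = 1.240556
Step 3: (Nd/1e16)^(-0.75) = (1.05)^(-0.75) = 0.964069
Step 4: Vbr = 60 * 1.240556 * 0.964069 = 71.8 V

71.8


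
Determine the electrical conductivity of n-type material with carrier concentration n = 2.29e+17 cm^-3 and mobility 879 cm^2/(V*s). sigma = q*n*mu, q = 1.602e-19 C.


Step 1: sigma = q * n * mu
Step 2: sigma = 1.602e-19 * 2.29e+17 * 879
Step 3: sigma = 3.225e+01 S/cm

3.225e+01


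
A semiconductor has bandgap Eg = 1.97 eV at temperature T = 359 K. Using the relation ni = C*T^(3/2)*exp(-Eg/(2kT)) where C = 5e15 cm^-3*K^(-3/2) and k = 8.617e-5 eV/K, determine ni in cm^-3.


Step 1: Compute kT = 8.617e-5 * 359 = 0.03093503 eV
Step 2: Exponent = -Eg/(2kT) = -1.97/(2*0.03093503) = -31.84093
Step 3: T^(3/2) = 359^1.5 = 6802.08
Step 4: ni = 5e15 * 6802.08 * exp(-31.84093) = 5.05e+05 cm^-3

5.05e+05


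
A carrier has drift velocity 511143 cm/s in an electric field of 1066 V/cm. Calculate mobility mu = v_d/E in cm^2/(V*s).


Step 1: mu = v_d / E
Step 2: mu = 511143 / 1066
Step 3: mu = 479.5 cm^2/(V*s)

479.5


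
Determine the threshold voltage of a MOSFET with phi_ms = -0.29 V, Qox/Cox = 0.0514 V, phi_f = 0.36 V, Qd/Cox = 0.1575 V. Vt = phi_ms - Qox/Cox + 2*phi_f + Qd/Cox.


Step 1: Vt = phi_ms - Qox/Cox + 2*phi_f + Qd/Cox
Step 2: Vt = -0.29 - 0.0514 + 2*0.36 + 0.1575
Step 3: Vt = -0.29 - 0.0514 + 0.72 + 0.1575
Step 4: Vt = 0.5361 V

0.5361


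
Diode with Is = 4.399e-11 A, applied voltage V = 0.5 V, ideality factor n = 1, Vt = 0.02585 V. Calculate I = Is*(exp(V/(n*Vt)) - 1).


Step 1: V/(n*Vt) = 0.5/(1*0.02585) = 19.3424
Step 2: exp(19.3424) = 2.5136e+08
Step 3: I = 4.399e-11 * (2.5136e+08 - 1) = 1.11e-02 A

1.11e-02


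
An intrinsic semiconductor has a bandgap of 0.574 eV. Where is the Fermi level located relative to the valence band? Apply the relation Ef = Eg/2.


Step 1: For an intrinsic semiconductor, the Fermi level sits at midgap.
Step 2: Ef = Eg / 2 = 0.574 / 2 = 0.287 eV

0.287


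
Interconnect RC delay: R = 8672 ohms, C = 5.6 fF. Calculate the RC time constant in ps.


Step 1: tau = R * C
Step 2: tau = 8672 * 5.6 fF = 8672 * 5.6e-15 F
Step 3: tau = 4.85632e-11 s = 48.5632 ps

48.5632


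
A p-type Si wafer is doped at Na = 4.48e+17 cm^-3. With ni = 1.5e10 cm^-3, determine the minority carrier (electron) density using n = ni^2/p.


Step 1: Majority hole concentration p ≈ Na = 4.48e+17 cm^-3
Step 2: n = ni^2 / Na = (1.5e10)^2 / 4.48e+17
Step 3: n = 5.02e+02 cm^-3

5.02e+02


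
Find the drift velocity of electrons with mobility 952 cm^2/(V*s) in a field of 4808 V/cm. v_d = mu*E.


Step 1: v_d = mu * E
Step 2: v_d = 952 * 4808 = 4577216
Step 3: v_d = 4.58e+06 cm/s

4.58e+06


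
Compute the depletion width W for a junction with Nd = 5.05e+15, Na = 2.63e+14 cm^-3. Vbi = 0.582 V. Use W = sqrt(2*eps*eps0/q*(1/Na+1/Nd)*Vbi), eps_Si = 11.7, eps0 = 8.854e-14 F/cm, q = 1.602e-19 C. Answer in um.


Step 1: 1/Na + 1/Nd = 1/2.63e+14 + 1/5.05e+15 = 4.00030e-15
Step 2: 2*eps*eps0/q = 2*11.7*8.854e-14/1.602e-19 = 1.293281e+07
Step 3: W^2 = 1.293281e+07 * 4.00030e-15 * 0.582 = 3.01098e-08
Step 4: W = sqrt(3.01098e-08) = 1.735e-04 cm = 1.735 um

1.735


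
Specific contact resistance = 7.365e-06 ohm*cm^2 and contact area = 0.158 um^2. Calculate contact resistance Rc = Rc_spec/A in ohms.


Step 1: Convert area to cm^2: 0.158 um^2 = 1.5800e-09 cm^2
Step 2: Rc = Rc_spec / A = 7.365e-06 / 1.5800e-09
Step 3: Rc = 4.66e+03 ohms

4.66e+03


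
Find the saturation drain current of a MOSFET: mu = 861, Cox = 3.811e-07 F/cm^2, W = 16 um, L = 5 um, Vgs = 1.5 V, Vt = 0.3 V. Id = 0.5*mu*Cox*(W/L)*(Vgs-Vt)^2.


Step 1: Overdrive voltage Vov = Vgs - Vt = 1.5 - 0.3 = 1.2 V
Step 2: W/L = 16/5 = 3.2
Step 3: Id = 0.5 * 861 * 3.811e-07 * 3.2 * 1.2^2
Step 4: Id = 7.56e-04 A

7.56e-04


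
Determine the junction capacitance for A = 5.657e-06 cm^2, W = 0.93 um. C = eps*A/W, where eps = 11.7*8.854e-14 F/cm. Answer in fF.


Step 1: eps_Si = 11.7 * 8.854e-14 = 1.035918e-12 F/cm
Step 2: W in cm = 0.93 * 1e-4 = 9.30e-05 cm
Step 3: C = 1.035918e-12 * 5.657e-06 / 9.30e-05 = 6.301278e-14 F
Step 4: C = 63.01 fF

63.01


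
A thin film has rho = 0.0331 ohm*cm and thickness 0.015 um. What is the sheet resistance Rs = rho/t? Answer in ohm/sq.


Step 1: Convert thickness to cm: t = 0.015 um = 1.5000e-06 cm
Step 2: Rs = rho / t = 0.0331 / 1.5000e-06
Step 3: Rs = 22066.7 ohm/sq

22066.7


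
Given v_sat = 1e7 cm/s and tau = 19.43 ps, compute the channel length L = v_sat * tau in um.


Step 1: tau in seconds = 19.43 ps * 1e-12 = 1.9430e-11 s
Step 2: L = v_sat * tau = 1e7 * 1.9430e-11 = 1.9430e-04 cm
Step 3: L in um = 1.9430e-04 * 1e4 = 1.943 um

1.943


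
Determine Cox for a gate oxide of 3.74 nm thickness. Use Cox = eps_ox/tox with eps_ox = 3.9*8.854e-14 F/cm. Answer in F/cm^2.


Step 1: eps_ox = 3.9 * 8.854e-14 = 3.45306e-13 F/cm
Step 2: tox in cm = 3.74 nm * 1e-7 = 3.7400e-07 cm
Step 3: Cox = 3.45306e-13 / 3.7400e-07 = 9.23e-07 F/cm^2

9.23e-07


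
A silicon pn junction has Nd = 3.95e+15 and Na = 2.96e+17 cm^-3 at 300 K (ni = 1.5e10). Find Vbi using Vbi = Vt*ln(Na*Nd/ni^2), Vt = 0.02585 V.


Step 1: Compute Na*Nd/ni^2 = 2.96e+17 * 3.95e+15 / (1.5e10)^2 = 5.1964e+12
Step 2: ln(5.1964e+12) = 29.2790
Step 3: Vbi = 0.02585 * 29.2790 = 0.757 V

0.757


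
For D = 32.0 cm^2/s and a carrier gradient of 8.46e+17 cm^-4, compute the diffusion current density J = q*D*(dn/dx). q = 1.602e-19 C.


Step 1: J = q * D * (dn/dx)
Step 2: J = 1.602e-19 * 32.0 * 8.46e+17
Step 3: J = 4.34e+00 A/cm^2

4.34e+00


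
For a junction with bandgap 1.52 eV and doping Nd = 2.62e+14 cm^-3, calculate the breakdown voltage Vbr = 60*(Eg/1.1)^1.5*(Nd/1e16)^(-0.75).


Step 1: Eg/1.1 = 1.52/1.1 = 1.381818
Step 2: (Eg/1.1)^1.5 = 1.381818^1.5 = 1.624337
Step 3: (Nd/1e16)^(-0.75) = (0.0262)^(-0.75) = 15.355856
Step 4: Vbr = 60 * 1.624337 * 15.355856 = 1496.6 V

1496.6


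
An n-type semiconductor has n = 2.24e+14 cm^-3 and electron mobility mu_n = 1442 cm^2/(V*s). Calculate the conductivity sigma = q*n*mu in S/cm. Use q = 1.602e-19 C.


Step 1: sigma = q * n * mu
Step 2: sigma = 1.602e-19 * 2.24e+14 * 1442
Step 3: sigma = 5.175e-02 S/cm

5.175e-02


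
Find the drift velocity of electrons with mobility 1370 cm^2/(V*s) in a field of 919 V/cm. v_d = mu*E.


Step 1: v_d = mu * E
Step 2: v_d = 1370 * 919 = 1259030
Step 3: v_d = 1.26e+06 cm/s

1.26e+06


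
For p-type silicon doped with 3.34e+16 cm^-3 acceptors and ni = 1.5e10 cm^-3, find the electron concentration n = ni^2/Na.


Step 1: Majority hole concentration p ≈ Na = 3.34e+16 cm^-3
Step 2: n = ni^2 / Na = (1.5e10)^2 / 3.34e+16
Step 3: n = 6.74e+03 cm^-3

6.74e+03


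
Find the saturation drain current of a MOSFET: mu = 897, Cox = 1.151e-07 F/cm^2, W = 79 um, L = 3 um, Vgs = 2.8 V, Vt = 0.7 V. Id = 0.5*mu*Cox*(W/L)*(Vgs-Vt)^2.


Step 1: Overdrive voltage Vov = Vgs - Vt = 2.8 - 0.7 = 2.1 V
Step 2: W/L = 79/3 = 26.3333
Step 3: Id = 0.5 * 897 * 1.151e-07 * 26.3333 * 2.1^2
Step 4: Id = 5.99e-03 A

5.99e-03


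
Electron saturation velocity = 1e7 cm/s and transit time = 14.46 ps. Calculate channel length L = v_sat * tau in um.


Step 1: tau in seconds = 14.46 ps * 1e-12 = 1.4460e-11 s
Step 2: L = v_sat * tau = 1e7 * 1.4460e-11 = 1.4460e-04 cm
Step 3: L in um = 1.4460e-04 * 1e4 = 1.446 um

1.446


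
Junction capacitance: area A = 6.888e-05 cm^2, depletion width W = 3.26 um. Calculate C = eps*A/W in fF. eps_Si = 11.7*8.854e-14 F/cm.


Step 1: eps_Si = 11.7 * 8.854e-14 = 1.035918e-12 F/cm
Step 2: W in cm = 3.26 * 1e-4 = 3.26e-04 cm
Step 3: C = 1.035918e-12 * 6.888e-05 / 3.26e-04 = 2.188774e-13 F
Step 4: C = 218.88 fF

218.88


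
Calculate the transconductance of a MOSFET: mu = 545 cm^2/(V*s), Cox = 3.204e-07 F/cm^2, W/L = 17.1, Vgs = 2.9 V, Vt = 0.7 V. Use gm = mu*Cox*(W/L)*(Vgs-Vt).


Step 1: Vov = Vgs - Vt = 2.9 - 0.7 = 2.2 V
Step 2: gm = mu * Cox * (W/L) * Vov
Step 3: gm = 545 * 3.204e-07 * 17.1 * 2.2 = 6.57e-03 S

6.57e-03


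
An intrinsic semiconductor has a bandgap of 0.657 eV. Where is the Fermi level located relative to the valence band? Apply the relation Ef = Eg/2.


Step 1: For an intrinsic semiconductor, the Fermi level sits at midgap.
Step 2: Ef = Eg / 2 = 0.657 / 2 = 0.3285 eV

0.3285


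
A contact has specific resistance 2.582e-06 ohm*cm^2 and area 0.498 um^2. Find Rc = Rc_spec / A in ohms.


Step 1: Convert area to cm^2: 0.498 um^2 = 4.9800e-09 cm^2
Step 2: Rc = Rc_spec / A = 2.582e-06 / 4.9800e-09
Step 3: Rc = 5.18e+02 ohms

5.18e+02


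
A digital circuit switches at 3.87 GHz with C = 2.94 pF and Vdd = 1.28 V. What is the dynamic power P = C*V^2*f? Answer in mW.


Step 1: V^2 = 1.28^2 = 1.6384 V^2
Step 2: P = C*V^2*f = 2.94e-12 F * 1.6384 * 3.87e9 Hz
Step 3: P = 1.864138752e-02 W
Step 4: P = 18.641 mW

18.641


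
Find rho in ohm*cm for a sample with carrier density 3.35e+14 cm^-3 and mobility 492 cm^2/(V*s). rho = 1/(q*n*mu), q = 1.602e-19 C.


Step 1: sigma = q * n * mu = 1.602e-19 * 3.35e+14 * 492 = 2.64042e-02 S/cm
Step 2: rho = 1 / sigma = 1 / 2.64042e-02 = 37.87 ohm*cm

37.87


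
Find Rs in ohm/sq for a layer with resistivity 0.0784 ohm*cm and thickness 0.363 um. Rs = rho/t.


Step 1: Convert thickness to cm: t = 0.363 um = 3.6300e-05 cm
Step 2: Rs = rho / t = 0.0784 / 3.6300e-05
Step 3: Rs = 2159.8 ohm/sq

2159.8


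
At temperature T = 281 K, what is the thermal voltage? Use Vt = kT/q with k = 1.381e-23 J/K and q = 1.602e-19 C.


Step 1: kT = 1.381e-23 * 281 = 3.88061e-21 J
Step 2: Vt = kT/q = 3.88061e-21 / 1.602e-19
Step 3: Vt = 0.02422 V

0.02422


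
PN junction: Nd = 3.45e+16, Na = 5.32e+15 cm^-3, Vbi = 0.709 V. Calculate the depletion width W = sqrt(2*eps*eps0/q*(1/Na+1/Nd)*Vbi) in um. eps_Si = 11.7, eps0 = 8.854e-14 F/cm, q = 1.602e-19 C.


Step 1: 1/Na + 1/Nd = 1/5.32e+15 + 1/3.45e+16 = 2.16955e-16
Step 2: 2*eps*eps0/q = 2*11.7*8.854e-14/1.602e-19 = 1.293281e+07
Step 3: W^2 = 1.293281e+07 * 2.16955e-16 * 0.709 = 1.98934e-09
Step 4: W = sqrt(1.98934e-09) = 4.460e-05 cm = 0.446 um

0.446


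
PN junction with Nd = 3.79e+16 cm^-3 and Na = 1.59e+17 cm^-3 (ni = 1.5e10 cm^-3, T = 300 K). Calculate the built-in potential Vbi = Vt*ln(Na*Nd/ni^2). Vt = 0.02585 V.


Step 1: Compute Na*Nd/ni^2 = 1.59e+17 * 3.79e+16 / (1.5e10)^2 = 2.6783e+13
Step 2: ln(2.6783e+13) = 30.9188
Step 3: Vbi = 0.02585 * 30.9188 = 0.799 V

0.799


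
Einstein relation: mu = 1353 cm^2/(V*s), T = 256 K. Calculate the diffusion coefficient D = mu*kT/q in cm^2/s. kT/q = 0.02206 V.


Step 1: D = mu * (kT/q)
Step 2: D = 1353 * 0.02206
Step 3: D = 29.85 cm^2/s

29.85


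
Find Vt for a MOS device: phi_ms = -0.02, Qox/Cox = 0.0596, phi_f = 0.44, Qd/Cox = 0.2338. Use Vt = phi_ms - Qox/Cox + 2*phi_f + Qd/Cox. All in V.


Step 1: Vt = phi_ms - Qox/Cox + 2*phi_f + Qd/Cox
Step 2: Vt = -0.02 - 0.0596 + 2*0.44 + 0.2338
Step 3: Vt = -0.02 - 0.0596 + 0.88 + 0.2338
Step 4: Vt = 1.0342 V

1.0342


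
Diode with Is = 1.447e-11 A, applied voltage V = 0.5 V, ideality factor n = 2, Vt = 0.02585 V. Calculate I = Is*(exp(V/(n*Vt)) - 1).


Step 1: V/(n*Vt) = 0.5/(2*0.02585) = 9.6712
Step 2: exp(9.6712) = 1.5854e+04
Step 3: I = 1.447e-11 * (1.5854e+04 - 1) = 2.29e-07 A

2.29e-07


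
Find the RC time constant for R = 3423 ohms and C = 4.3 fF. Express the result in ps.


Step 1: tau = R * C
Step 2: tau = 3423 * 4.3 fF = 3423 * 4.3e-15 F
Step 3: tau = 1.47189e-11 s = 14.7189 ps

14.7189


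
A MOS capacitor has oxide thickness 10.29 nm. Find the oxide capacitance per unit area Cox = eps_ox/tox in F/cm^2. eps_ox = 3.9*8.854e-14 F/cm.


Step 1: eps_ox = 3.9 * 8.854e-14 = 3.45306e-13 F/cm
Step 2: tox in cm = 10.29 nm * 1e-7 = 1.0290e-06 cm
Step 3: Cox = 3.45306e-13 / 1.0290e-06 = 3.36e-07 F/cm^2

3.36e-07


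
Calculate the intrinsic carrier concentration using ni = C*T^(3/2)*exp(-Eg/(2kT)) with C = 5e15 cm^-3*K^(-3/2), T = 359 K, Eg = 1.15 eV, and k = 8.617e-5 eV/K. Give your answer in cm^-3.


Step 1: Compute kT = 8.617e-5 * 359 = 0.03093503 eV
Step 2: Exponent = -Eg/(2kT) = -1.15/(2*0.03093503) = -18.58734
Step 3: T^(3/2) = 359^1.5 = 6802.08
Step 4: ni = 5e15 * 6802.08 * exp(-18.58734) = 2.88e+11 cm^-3

2.88e+11


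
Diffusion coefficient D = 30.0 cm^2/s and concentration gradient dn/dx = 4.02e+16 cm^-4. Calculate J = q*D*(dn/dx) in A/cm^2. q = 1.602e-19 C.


Step 1: J = q * D * (dn/dx)
Step 2: J = 1.602e-19 * 30.0 * 4.02e+16
Step 3: J = 1.93e-01 A/cm^2

1.93e-01


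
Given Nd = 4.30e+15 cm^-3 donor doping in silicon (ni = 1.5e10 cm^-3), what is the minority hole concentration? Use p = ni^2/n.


Step 1: Since Nd >> ni, n ≈ Nd = 4.30e+15 cm^-3
Step 2: p = ni^2 / n = (1.5e10)^2 / 4.30e+15
Step 3: p = 2.25e20 / 4.30e+15 = 5.23e+04 cm^-3

5.23e+04


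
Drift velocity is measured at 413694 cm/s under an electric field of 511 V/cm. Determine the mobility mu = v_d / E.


Step 1: mu = v_d / E
Step 2: mu = 413694 / 511
Step 3: mu = 809.58 cm^2/(V*s)

809.58


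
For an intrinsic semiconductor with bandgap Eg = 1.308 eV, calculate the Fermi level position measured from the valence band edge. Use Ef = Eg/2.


Step 1: For an intrinsic semiconductor, the Fermi level sits at midgap.
Step 2: Ef = Eg / 2 = 1.308 / 2 = 0.654 eV

0.654


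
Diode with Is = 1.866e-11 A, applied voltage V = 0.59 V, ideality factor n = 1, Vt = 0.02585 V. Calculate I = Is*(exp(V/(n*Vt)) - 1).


Step 1: V/(n*Vt) = 0.59/(1*0.02585) = 22.8240
Step 2: exp(22.8240) = 8.1722e+09
Step 3: I = 1.866e-11 * (8.1722e+09 - 1) = 1.52e-01 A

1.52e-01


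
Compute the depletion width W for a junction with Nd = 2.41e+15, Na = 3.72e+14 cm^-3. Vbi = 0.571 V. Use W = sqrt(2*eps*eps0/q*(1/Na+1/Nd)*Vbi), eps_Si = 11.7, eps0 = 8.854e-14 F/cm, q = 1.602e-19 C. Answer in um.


Step 1: 1/Na + 1/Nd = 1/3.72e+14 + 1/2.41e+15 = 3.10311e-15
Step 2: 2*eps*eps0/q = 2*11.7*8.854e-14/1.602e-19 = 1.293281e+07
Step 3: W^2 = 1.293281e+07 * 3.10311e-15 * 0.571 = 2.29153e-08
Step 4: W = sqrt(2.29153e-08) = 1.514e-04 cm = 1.514 um

1.514


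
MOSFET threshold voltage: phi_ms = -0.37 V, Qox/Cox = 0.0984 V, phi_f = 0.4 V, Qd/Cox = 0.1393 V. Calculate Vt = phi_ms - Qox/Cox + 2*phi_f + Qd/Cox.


Step 1: Vt = phi_ms - Qox/Cox + 2*phi_f + Qd/Cox
Step 2: Vt = -0.37 - 0.0984 + 2*0.4 + 0.1393
Step 3: Vt = -0.37 - 0.0984 + 0.8 + 0.1393
Step 4: Vt = 0.4709 V

0.4709


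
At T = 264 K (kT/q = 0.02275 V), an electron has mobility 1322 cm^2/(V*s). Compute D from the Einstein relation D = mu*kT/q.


Step 1: D = mu * (kT/q)
Step 2: D = 1322 * 0.02275
Step 3: D = 30.08 cm^2/s

30.08


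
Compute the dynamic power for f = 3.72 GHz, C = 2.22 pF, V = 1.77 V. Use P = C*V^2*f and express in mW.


Step 1: V^2 = 1.77^2 = 3.1329 V^2
Step 2: P = C*V^2*f = 2.22e-12 F * 3.1329 * 3.72e9 Hz
Step 3: P = 2.587274136e-02 W
Step 4: P = 25.873 mW

25.873


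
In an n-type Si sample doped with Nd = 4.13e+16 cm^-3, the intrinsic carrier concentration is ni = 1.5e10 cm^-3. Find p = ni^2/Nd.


Step 1: Since Nd >> ni, n ≈ Nd = 4.13e+16 cm^-3
Step 2: p = ni^2 / n = (1.5e10)^2 / 4.13e+16
Step 3: p = 2.25e20 / 4.13e+16 = 5.45e+03 cm^-3

5.45e+03
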